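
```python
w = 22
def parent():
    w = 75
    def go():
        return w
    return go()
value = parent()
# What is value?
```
75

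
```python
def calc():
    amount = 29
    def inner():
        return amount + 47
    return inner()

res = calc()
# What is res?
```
76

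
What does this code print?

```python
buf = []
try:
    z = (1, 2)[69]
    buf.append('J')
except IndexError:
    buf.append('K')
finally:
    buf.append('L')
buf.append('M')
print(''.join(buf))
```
KLM

finally always runs, even after exception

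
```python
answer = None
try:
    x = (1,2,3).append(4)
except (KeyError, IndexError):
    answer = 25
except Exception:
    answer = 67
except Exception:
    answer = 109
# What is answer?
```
67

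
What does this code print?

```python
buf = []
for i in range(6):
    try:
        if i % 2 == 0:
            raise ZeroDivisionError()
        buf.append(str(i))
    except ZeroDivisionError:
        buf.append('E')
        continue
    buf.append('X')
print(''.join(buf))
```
E1XE3XE5X

continue in except skips rest of loop body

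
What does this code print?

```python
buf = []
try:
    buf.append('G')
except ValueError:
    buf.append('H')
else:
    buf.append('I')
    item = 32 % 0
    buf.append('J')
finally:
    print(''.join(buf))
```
GI

Try succeeds, else appends 'I', ZeroDivisionError in else is uncaught, finally prints before exception propagates ('J' never appended)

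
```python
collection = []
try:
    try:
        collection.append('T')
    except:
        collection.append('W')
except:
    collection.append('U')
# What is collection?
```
['T']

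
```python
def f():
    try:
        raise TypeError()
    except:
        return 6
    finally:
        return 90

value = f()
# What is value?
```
90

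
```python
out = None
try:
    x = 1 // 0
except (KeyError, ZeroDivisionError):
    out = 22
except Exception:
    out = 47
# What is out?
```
22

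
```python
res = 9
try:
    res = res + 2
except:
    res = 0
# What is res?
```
11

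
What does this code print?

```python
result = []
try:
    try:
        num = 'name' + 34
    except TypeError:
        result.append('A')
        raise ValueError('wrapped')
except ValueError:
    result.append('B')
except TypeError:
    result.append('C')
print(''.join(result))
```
AB

New ValueError raised, caught by outer ValueError handler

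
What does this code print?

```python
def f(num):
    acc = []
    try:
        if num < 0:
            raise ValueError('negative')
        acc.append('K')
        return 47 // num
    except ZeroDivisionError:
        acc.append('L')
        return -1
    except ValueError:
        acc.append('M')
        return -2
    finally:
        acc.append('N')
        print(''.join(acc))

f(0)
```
KLN

num=0 causes ZeroDivisionError, caught, finally prints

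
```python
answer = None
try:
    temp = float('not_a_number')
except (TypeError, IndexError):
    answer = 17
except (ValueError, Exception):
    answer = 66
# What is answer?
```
66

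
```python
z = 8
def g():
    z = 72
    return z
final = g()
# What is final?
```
72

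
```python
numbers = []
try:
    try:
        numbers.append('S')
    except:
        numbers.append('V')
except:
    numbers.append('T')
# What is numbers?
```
['S']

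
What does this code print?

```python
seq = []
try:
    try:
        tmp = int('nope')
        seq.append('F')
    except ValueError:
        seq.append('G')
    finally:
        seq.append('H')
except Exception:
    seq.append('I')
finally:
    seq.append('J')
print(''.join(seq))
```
GHJ

Both finally blocks run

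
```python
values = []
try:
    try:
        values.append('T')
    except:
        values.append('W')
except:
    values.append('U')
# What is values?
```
['T']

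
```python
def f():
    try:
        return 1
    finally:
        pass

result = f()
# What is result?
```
1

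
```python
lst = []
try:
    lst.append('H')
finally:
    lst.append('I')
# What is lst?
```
['H', 'I']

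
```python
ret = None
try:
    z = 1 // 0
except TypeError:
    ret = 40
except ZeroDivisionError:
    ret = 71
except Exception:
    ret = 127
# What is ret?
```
71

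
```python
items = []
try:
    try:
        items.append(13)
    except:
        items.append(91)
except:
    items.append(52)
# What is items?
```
[13]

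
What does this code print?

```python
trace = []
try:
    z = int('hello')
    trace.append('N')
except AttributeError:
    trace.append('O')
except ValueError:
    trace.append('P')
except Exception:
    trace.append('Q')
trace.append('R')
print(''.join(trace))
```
PR

ValueError matches before generic Exception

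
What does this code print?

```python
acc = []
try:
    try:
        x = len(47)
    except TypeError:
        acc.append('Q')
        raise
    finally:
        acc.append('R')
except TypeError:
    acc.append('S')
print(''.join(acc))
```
QRS

finally runs before re-raised exception propagates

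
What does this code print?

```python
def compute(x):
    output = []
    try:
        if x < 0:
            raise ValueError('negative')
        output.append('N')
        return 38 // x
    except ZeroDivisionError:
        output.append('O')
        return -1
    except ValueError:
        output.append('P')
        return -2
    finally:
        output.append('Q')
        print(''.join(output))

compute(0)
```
NOQ

x=0 causes ZeroDivisionError, caught, finally prints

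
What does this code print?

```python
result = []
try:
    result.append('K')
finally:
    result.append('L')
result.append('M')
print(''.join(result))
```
KLM

try/finally without except, no exception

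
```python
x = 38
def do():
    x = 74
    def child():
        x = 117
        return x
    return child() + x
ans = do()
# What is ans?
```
191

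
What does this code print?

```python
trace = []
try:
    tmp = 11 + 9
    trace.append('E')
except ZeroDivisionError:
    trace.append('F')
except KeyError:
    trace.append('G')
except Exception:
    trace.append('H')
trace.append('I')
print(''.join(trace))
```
EI

No exception, try block completes normally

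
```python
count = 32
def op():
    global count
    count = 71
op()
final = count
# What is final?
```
71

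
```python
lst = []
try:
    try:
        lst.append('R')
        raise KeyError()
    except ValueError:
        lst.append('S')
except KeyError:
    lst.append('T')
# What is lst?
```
['R', 'T']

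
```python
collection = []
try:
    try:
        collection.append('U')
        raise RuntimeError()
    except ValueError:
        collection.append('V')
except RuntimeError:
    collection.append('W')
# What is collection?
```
['U', 'W']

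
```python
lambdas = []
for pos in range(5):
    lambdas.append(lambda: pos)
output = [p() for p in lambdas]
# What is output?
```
[4, 4, 4, 4, 4]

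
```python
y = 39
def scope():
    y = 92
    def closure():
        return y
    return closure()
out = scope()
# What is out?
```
92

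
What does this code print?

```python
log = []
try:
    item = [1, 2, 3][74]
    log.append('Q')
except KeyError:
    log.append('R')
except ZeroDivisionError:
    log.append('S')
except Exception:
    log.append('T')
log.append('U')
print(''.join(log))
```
TU

IndexError not specifically caught, falls to Exception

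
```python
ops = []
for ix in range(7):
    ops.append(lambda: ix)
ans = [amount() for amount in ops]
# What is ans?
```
[6, 6, 6, 6, 6, 6, 6]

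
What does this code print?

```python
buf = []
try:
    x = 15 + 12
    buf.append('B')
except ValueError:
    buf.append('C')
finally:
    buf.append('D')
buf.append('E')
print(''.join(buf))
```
BDE

finally runs after normal execution too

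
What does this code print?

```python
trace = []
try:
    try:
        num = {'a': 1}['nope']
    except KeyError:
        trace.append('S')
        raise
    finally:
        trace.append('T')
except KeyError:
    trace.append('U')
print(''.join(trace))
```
STU

finally runs before re-raised exception propagates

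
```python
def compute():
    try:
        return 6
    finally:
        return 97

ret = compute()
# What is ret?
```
97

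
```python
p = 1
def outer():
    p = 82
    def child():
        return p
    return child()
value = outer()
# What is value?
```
82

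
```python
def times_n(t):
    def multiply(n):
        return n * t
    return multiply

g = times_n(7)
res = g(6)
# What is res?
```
42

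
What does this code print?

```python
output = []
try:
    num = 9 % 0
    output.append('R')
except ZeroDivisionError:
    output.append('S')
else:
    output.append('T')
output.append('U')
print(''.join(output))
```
SU

else block skipped when exception is caught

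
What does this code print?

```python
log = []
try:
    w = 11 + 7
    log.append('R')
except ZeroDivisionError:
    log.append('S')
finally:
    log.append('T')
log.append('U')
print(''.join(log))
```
RTU

finally runs after normal execution too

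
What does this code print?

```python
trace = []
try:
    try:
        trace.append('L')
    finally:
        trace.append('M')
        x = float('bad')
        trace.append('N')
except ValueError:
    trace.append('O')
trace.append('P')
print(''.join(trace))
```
LMOP

Exception in inner finally caught by outer except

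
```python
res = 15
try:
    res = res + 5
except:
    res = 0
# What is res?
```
20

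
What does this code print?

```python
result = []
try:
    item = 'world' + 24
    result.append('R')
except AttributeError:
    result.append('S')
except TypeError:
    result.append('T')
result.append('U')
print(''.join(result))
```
TU

TypeError is caught by its specific handler, not AttributeError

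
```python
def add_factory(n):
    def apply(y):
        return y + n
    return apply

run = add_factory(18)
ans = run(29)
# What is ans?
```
47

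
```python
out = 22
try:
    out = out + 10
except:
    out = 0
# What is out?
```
32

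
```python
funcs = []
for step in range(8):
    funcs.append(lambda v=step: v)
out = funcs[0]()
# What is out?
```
0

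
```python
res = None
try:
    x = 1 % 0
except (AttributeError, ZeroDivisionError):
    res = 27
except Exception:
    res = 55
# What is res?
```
27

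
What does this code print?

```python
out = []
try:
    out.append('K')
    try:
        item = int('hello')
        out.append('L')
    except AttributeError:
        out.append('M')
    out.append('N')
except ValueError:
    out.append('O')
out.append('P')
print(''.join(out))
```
KOP

Inner handler doesn't match, propagates to outer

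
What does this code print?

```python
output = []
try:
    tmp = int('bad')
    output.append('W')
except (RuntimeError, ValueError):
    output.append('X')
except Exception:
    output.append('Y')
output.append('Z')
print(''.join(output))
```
XZ

ValueError matches tuple containing it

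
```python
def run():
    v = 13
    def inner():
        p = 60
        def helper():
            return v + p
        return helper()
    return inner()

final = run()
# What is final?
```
73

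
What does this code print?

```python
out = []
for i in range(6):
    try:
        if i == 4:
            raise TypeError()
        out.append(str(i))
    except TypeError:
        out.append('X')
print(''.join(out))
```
0123X5

Exception on i=4 caught, loop continues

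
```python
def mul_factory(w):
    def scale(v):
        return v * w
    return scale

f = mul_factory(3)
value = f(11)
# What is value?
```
33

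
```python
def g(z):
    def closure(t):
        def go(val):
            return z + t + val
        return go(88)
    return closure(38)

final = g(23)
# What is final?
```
149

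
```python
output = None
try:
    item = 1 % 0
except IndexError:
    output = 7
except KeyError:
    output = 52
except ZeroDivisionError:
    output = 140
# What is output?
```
140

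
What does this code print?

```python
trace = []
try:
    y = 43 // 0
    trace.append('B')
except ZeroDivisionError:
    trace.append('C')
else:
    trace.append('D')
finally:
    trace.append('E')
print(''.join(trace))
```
CE

Exception: except runs, else skipped, finally runs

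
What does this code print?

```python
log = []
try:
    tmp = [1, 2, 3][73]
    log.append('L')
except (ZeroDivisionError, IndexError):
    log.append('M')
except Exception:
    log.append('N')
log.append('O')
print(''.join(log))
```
MO

IndexError matches tuple containing it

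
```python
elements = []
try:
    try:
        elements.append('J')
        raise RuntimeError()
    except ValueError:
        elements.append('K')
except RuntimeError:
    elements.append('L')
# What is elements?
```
['J', 'L']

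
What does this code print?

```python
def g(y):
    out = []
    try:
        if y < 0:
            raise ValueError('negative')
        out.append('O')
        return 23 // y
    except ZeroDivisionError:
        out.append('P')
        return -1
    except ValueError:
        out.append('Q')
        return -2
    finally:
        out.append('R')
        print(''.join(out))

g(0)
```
OPR

y=0 causes ZeroDivisionError, caught, finally prints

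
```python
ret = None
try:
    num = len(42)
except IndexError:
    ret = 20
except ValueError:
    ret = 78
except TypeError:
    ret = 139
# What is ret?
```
139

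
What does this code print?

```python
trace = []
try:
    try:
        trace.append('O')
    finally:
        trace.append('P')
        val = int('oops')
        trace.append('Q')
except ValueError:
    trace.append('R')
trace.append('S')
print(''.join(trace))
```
OPRS

Exception in inner finally caught by outer except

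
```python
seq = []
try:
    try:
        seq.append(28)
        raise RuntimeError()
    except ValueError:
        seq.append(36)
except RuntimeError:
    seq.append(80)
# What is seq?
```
[28, 80]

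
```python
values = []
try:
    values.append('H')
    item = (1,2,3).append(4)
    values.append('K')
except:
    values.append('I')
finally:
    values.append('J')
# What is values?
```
['H', 'I', 'J']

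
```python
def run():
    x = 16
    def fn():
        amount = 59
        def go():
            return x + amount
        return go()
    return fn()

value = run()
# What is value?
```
75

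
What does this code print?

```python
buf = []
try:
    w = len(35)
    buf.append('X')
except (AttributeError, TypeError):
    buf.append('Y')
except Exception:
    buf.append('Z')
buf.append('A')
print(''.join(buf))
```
YA

TypeError matches tuple containing it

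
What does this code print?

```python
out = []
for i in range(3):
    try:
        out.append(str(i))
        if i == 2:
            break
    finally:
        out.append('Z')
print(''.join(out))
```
0Z1Z2Z

finally runs even when breaking out of loop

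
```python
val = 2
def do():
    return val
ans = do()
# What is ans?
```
2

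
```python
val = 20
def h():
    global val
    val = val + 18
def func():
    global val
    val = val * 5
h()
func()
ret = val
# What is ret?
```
190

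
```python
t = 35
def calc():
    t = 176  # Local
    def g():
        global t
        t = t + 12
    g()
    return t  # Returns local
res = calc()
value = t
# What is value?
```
47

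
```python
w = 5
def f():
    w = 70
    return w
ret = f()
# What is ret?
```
70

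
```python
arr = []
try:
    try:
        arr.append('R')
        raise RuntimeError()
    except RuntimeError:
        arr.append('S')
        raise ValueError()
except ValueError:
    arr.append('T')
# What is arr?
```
['R', 'S', 'T']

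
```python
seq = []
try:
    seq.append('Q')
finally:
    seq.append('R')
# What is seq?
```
['Q', 'R']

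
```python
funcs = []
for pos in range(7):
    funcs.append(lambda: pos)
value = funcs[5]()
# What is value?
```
6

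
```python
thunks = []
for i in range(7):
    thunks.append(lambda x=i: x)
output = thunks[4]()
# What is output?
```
4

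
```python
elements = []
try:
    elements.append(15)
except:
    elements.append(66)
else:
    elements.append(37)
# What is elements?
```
[15, 37]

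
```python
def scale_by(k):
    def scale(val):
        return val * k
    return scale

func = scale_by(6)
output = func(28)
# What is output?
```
168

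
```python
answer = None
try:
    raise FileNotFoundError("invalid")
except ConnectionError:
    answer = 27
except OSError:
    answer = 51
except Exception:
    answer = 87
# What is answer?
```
51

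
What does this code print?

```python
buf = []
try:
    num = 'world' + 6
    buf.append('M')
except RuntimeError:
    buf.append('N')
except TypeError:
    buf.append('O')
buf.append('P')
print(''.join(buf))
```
OP

TypeError is caught by its specific handler, not RuntimeError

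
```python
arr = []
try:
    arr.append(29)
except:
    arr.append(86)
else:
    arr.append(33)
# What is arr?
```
[29, 33]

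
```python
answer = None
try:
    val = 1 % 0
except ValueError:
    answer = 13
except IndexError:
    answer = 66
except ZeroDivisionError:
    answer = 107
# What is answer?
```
107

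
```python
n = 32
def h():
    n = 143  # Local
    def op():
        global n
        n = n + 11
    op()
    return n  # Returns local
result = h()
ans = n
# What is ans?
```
43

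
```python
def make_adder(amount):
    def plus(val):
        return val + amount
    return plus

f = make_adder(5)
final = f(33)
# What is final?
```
38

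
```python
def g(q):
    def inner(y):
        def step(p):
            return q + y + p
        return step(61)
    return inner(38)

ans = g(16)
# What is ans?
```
115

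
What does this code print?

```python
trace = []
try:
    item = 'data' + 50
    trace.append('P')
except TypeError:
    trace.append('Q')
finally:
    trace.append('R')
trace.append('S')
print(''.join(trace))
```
QRS

finally always runs, even after exception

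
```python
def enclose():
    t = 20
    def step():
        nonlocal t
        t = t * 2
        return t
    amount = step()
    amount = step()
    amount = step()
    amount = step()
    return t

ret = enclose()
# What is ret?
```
320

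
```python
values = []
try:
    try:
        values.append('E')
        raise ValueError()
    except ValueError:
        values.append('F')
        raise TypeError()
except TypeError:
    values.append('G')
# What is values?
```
['E', 'F', 'G']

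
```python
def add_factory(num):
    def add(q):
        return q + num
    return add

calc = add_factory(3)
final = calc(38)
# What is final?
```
41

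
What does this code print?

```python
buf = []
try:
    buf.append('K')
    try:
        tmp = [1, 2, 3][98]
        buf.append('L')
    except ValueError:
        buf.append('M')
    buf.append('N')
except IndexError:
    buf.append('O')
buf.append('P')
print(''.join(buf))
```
KOP

Inner handler doesn't match, propagates to outer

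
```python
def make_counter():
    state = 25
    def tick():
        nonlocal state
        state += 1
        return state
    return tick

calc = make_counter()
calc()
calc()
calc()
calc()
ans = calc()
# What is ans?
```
30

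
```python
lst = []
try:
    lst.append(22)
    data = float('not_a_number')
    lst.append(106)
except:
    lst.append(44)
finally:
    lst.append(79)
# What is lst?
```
[22, 44, 79]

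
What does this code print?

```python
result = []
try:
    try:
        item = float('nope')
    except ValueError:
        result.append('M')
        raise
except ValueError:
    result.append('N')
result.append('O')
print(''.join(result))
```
MNO

raise without argument re-raises current exception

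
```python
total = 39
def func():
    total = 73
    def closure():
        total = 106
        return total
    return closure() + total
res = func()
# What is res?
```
179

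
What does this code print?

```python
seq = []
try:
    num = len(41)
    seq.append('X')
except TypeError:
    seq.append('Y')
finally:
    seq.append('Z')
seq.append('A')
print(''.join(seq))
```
YZA

finally always runs, even after exception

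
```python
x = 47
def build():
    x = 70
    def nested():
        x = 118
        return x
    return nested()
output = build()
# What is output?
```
118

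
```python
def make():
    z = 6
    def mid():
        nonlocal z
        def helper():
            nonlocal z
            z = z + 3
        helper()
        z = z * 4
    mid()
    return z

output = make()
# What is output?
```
36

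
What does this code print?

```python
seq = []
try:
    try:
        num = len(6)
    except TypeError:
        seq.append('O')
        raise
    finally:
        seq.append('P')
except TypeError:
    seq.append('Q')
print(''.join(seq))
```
OPQ

finally runs before re-raised exception propagates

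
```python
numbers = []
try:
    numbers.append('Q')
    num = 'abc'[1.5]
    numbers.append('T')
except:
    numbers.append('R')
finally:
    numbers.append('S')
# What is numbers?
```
['Q', 'R', 'S']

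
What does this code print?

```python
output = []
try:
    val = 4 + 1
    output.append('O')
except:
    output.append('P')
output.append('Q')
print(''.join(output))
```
OQ

No exception, try block completes normally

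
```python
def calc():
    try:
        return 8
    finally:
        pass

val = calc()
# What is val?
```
8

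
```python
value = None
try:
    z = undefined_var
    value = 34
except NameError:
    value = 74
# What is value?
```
74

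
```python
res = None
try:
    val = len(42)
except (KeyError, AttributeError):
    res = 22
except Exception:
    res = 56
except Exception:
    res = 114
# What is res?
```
56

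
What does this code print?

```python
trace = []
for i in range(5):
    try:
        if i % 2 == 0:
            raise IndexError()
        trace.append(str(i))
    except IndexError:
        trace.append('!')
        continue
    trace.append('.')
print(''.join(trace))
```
!1.!3.!

continue in except skips rest of loop body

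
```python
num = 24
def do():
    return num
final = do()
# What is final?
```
24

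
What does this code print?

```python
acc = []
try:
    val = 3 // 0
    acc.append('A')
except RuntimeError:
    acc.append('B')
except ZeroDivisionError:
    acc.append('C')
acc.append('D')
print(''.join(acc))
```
CD

ZeroDivisionError is caught by its specific handler, not RuntimeError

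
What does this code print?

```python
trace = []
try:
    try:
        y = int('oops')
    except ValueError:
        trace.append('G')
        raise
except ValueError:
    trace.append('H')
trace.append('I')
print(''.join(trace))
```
GHI

raise without argument re-raises current exception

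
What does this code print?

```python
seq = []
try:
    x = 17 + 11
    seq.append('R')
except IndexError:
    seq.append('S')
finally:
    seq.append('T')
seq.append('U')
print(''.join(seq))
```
RTU

finally runs after normal execution too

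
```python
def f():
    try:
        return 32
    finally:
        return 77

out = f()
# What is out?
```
77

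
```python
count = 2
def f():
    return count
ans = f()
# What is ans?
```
2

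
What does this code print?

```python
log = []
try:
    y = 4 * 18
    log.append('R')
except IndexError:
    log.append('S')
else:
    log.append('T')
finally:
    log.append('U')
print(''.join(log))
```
RTU

else runs before finally when no exception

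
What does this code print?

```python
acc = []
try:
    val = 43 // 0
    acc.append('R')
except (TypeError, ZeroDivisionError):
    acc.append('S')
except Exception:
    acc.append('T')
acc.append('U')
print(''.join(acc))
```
SU

ZeroDivisionError matches tuple containing it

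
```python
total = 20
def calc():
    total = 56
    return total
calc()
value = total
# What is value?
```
20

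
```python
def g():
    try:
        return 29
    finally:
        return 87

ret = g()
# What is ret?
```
87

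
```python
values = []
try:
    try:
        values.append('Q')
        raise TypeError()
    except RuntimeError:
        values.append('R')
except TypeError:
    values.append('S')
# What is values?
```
['Q', 'S']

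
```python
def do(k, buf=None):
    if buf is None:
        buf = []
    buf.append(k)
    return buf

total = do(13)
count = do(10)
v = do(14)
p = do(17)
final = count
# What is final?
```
[10]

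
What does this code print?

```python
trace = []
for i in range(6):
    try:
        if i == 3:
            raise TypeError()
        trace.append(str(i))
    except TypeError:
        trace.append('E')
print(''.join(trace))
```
012E45

Exception on i=3 caught, loop continues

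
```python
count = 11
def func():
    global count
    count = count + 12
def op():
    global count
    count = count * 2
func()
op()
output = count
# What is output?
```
46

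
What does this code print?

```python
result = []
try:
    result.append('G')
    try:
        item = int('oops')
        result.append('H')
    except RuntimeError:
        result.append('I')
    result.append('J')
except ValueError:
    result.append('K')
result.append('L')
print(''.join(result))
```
GKL

Inner handler doesn't match, propagates to outer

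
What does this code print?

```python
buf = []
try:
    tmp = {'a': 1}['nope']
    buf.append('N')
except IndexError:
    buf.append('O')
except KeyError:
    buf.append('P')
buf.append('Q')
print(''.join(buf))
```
PQ

KeyError is caught by its specific handler, not IndexError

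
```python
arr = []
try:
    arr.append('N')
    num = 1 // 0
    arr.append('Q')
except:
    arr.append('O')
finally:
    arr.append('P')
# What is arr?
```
['N', 'O', 'P']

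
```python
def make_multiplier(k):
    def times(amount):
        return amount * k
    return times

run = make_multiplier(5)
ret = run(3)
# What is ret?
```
15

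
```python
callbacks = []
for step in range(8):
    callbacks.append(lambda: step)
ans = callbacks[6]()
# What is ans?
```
7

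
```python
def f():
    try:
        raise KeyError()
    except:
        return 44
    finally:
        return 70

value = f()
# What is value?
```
70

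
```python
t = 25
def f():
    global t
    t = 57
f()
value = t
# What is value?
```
57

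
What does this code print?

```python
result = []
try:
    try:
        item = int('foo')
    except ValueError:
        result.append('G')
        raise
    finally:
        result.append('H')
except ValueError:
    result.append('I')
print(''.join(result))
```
GHI

finally runs before re-raised exception propagates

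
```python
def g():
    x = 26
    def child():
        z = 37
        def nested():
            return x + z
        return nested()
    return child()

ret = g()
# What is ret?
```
63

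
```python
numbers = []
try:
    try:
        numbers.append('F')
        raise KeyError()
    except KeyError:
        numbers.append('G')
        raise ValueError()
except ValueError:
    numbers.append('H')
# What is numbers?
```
['F', 'G', 'H']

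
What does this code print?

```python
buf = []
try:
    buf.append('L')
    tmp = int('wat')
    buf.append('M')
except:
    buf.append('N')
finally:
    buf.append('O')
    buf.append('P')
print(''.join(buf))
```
LNOP

Code before exception runs, then except, then all of finally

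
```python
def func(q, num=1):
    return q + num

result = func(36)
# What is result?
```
37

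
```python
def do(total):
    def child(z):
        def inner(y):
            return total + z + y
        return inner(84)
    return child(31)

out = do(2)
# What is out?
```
117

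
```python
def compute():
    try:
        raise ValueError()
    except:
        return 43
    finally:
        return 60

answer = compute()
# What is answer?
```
60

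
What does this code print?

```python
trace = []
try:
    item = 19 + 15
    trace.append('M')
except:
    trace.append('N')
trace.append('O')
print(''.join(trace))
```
MO

No exception, try block completes normally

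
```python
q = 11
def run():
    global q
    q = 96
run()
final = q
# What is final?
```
96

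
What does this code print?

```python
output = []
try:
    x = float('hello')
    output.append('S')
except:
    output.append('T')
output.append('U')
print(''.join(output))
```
TU

Exception raised in try, caught by bare except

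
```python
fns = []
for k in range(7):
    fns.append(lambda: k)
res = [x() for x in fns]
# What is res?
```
[6, 6, 6, 6, 6, 6, 6]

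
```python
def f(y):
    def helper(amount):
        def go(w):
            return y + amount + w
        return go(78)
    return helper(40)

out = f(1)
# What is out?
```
119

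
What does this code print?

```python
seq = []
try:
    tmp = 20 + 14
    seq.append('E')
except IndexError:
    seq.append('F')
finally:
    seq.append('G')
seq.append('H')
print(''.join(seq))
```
EGH

finally runs after normal execution too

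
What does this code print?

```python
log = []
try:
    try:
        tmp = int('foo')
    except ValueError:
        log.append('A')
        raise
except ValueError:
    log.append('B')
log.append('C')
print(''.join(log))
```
ABC

raise without argument re-raises current exception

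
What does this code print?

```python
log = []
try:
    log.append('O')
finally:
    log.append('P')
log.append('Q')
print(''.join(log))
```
OPQ

try/finally without except, no exception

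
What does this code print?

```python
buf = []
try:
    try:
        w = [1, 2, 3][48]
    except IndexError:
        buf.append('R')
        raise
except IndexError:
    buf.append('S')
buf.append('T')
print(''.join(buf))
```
RST

raise without argument re-raises current exception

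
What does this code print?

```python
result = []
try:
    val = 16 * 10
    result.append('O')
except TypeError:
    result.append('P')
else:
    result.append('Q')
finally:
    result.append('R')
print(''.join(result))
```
OQR

else runs before finally when no exception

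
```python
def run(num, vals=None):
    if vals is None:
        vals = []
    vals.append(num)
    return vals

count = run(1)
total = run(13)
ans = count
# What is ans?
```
[1]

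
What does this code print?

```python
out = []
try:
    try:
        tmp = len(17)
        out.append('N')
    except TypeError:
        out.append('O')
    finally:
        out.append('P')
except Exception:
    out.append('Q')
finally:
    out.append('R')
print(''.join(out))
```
OPR

Both finally blocks run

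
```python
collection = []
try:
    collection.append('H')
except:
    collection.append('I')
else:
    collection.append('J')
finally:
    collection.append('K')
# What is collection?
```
['H', 'J', 'K']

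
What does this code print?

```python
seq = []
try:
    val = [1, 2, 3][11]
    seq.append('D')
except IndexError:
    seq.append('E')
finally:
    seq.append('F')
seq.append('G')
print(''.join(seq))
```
EFG

finally always runs, even after exception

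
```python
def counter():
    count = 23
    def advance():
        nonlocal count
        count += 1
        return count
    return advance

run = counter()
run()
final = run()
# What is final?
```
25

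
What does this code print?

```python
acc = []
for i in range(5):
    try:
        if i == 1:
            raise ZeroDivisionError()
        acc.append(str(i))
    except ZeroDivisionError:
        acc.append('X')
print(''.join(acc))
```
0X234

Exception on i=1 caught, loop continues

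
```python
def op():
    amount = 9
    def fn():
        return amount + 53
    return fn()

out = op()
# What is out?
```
62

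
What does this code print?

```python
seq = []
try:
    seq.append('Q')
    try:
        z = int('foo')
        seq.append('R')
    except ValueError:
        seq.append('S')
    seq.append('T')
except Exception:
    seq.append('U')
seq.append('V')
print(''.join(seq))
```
QSTV

Inner exception caught by inner handler, outer continues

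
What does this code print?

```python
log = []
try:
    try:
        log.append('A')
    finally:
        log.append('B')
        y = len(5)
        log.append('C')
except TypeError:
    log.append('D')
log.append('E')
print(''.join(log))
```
ABDE

Exception in inner finally caught by outer except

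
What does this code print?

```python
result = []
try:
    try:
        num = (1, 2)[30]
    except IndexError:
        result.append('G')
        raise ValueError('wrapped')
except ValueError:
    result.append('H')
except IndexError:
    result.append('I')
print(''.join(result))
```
GH

New ValueError raised, caught by outer ValueError handler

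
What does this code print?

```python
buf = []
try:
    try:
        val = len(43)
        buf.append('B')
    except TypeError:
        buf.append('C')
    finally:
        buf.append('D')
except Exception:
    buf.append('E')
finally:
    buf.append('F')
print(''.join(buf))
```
CDF

Both finally blocks run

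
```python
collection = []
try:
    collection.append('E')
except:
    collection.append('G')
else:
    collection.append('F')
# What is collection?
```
['E', 'F']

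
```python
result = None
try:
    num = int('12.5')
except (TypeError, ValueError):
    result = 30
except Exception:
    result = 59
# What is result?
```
30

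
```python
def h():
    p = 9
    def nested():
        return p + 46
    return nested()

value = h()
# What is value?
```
55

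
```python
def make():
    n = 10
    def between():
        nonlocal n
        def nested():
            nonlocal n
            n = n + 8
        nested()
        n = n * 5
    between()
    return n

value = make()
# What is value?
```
90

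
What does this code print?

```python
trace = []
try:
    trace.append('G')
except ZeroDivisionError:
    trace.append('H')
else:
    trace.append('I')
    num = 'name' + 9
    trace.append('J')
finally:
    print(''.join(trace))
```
GI

Try succeeds, else appends 'I', TypeError in else is uncaught, finally prints before exception propagates ('J' never appended)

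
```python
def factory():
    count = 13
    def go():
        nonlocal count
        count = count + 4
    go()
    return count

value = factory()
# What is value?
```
17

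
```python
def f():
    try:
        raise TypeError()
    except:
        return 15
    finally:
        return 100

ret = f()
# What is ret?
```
100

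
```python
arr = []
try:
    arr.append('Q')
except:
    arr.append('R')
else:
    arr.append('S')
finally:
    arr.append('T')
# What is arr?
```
['Q', 'S', 'T']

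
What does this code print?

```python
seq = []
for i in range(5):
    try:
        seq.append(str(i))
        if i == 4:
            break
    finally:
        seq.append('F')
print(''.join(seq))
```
0F1F2F3F4F

finally runs even when breaking out of loop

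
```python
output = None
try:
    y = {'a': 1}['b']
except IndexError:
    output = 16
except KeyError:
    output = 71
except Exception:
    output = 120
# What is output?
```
71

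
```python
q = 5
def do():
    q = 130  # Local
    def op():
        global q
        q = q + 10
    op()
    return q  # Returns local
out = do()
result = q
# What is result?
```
15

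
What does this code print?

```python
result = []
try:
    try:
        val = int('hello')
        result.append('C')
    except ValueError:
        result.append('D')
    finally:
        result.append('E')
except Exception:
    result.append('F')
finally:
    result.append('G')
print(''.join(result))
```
DEG

Both finally blocks run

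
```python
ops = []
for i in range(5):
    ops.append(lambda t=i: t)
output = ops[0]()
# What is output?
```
0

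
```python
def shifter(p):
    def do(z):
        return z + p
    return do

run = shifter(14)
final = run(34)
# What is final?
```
48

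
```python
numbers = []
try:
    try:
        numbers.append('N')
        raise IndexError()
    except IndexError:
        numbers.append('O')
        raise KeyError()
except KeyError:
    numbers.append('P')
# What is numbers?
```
['N', 'O', 'P']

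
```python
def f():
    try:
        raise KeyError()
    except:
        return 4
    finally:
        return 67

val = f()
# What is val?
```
67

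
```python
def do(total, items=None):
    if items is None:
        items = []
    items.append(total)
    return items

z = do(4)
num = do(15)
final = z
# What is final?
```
[4]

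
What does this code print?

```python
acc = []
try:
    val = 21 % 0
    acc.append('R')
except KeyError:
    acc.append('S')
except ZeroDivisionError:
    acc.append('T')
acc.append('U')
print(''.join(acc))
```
TU

ZeroDivisionError is caught by its specific handler, not KeyError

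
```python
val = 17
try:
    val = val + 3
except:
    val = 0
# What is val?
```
20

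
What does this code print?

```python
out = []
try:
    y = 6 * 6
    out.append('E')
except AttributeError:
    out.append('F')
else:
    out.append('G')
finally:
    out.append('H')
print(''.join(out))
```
EGH

else runs before finally when no exception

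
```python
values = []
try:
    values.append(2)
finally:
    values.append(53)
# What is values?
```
[2, 53]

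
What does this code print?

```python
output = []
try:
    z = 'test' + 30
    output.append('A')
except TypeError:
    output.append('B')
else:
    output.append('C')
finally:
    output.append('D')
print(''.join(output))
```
BD

Exception: except runs, else skipped, finally runs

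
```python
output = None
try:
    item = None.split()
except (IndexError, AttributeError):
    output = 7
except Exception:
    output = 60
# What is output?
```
7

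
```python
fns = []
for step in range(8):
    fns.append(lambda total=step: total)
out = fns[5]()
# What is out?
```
5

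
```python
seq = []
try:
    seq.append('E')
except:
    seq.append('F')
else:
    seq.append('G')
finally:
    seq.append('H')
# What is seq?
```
['E', 'G', 'H']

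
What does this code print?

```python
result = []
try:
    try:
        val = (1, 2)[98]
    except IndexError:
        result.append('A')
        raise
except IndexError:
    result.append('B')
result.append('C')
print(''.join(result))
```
ABC

raise without argument re-raises current exception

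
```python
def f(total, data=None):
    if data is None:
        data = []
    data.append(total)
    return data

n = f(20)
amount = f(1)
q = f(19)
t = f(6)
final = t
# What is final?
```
[6]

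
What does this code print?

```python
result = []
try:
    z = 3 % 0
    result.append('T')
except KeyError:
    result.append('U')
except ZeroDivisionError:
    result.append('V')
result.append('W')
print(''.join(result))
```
VW

ZeroDivisionError is caught by its specific handler, not KeyError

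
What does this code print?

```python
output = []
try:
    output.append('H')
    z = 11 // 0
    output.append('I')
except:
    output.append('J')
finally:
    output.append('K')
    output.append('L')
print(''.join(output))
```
HJKL

Code before exception runs, then except, then all of finally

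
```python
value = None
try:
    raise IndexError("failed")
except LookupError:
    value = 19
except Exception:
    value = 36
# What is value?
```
19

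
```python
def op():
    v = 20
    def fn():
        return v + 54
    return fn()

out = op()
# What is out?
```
74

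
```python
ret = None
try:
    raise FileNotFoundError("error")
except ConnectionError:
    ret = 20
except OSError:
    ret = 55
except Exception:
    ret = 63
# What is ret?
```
55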